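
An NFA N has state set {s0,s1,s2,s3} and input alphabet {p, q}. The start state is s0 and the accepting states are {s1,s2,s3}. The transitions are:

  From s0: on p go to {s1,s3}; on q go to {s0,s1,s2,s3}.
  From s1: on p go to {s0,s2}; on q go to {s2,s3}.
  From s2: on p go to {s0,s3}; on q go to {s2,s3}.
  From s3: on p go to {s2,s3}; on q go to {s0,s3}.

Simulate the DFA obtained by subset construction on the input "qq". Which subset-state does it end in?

{s0,s1,s2,s3}

Start: {s0}.
δ(s0,q) = {s0,s1,s2,s3}.
Union: {s0,s1,s2,s3}.
After q: {s0,s1,s2,s3}.
δ(s0,q) = {s0,s1,s2,s3}; δ(s1,q) = {s2,s3}; δ(s2,q) = {s2,s3}; δ(s3,q) = {s0,s3}.
Union: {s0,s1,s2,s3}.
After q: {s0,s1,s2,s3}.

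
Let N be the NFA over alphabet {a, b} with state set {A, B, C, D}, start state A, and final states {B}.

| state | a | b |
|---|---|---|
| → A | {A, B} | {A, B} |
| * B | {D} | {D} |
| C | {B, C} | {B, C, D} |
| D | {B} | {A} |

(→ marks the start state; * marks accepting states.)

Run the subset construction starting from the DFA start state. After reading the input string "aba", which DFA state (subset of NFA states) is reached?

{A, B, D}

Start: {A}.
δ(A,a) = {A, B}.
Union: {A, B}.
After a: {A, B}.
δ(A,b) = {A, B}; δ(B,b) = {D}.
Union: {A, B, D}.
After b: {A, B, D}.
δ(A,a) = {A, B}; δ(B,a) = {D}; δ(D,a) = {B}.
Union: {A, B, D}.
After a: {A, B, D}.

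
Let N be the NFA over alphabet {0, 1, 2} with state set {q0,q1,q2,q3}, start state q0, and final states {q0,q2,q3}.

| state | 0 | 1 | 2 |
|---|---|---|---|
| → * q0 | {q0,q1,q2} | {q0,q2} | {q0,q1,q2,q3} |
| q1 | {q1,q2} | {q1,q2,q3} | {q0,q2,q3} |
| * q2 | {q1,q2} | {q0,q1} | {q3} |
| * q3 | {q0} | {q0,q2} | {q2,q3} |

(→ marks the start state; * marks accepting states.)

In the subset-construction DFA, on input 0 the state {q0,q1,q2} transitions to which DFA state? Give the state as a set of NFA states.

δ(q0,0) = {q0,q1,q2}; δ(q1,0) = {q1,q2}; δ(q2,0) = {q1,q2}.
Union: {q0,q1,q2}.

{q0,q1,q2}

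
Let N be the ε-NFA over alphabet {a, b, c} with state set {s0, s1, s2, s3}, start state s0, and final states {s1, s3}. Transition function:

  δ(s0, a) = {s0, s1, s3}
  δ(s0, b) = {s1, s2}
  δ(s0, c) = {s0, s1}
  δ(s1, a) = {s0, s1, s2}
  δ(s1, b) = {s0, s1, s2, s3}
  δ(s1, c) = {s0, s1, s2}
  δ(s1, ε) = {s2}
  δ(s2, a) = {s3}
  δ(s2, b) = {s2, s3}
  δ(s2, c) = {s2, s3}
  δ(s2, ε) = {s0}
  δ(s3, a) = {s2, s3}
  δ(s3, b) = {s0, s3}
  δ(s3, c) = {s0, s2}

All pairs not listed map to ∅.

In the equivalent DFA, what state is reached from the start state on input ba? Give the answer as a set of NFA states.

{s0, s1, s2, s3}

Start: {s0}.
δ(s0,b) = {s1, s2}.
Union: {s1, s2}.
ε-closure gives {s0, s1, s2}.
After b: {s0, s1, s2}.
δ(s0,a) = {s0, s1, s3}; δ(s1,a) = {s0, s1, s2}; δ(s2,a) = {s3}.
Union: {s0, s1, s2, s3}.
After a: {s0, s1, s2, s3}.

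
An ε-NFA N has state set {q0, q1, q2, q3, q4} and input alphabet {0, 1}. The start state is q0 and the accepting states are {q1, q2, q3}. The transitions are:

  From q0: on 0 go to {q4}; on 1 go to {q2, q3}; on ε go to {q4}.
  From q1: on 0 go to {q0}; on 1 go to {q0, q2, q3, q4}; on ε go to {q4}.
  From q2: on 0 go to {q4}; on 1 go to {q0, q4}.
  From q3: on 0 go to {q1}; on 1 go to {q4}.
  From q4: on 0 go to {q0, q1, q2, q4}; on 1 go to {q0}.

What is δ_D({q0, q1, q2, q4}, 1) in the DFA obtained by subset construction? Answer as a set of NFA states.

δ(q0,1) = {q2, q3}; δ(q1,1) = {q0, q2, q3, q4}; δ(q2,1) = {q0, q4}; δ(q4,1) = {q0}.
Union: {q0, q2, q3, q4}.

{q0, q2, q3, q4}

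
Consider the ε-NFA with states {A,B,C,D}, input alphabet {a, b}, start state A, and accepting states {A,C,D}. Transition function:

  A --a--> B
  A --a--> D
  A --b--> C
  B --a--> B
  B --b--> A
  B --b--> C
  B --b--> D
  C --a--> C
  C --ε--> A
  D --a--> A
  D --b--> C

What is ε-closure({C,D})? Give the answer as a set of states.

{A,C,D}

Begin with {C,D}.
C →ε {A}; add A.
ε-closure = {A,C,D}.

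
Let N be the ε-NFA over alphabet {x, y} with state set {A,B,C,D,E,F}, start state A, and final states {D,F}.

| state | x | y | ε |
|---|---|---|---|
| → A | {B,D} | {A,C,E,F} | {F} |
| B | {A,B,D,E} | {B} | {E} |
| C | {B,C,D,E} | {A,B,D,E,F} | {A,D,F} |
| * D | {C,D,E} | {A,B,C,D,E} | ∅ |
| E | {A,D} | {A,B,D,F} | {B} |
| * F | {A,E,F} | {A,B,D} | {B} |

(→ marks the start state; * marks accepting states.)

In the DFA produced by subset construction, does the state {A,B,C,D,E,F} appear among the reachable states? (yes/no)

Start state of the DFA: {A,B,E,F} (ε-closure of the NFA start).
{A,B,E,F} --x--> {A,B,D,E,F}  [new]
{A,B,E,F} --y--> {A,B,C,D,E,F}  [new]
{A,B,D,E,F} --x--> {A,B,C,D,E,F}  [seen]
{A,B,D,E,F} --y--> {A,B,C,D,E,F}  [seen]
{A,B,C,D,E,F} --x--> {A,B,C,D,E,F}  [seen]
{A,B,C,D,E,F} --y--> {A,B,C,D,E,F}  [seen]
Reachable DFA states: {A,B,E,F}, {A,B,D,E,F}, {A,B,C,D,E,F}.
{A,B,C,D,E,F} is among them.

yes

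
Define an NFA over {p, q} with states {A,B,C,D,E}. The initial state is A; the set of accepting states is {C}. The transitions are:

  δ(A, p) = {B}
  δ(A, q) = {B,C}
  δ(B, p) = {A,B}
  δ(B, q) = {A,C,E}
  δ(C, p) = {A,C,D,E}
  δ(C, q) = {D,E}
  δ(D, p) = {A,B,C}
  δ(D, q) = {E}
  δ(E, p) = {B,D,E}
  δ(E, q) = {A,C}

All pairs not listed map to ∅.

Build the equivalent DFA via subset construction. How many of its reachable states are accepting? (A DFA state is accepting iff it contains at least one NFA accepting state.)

5

Start state of the DFA: {A}.
{A} --p--> {B}  [new]
{A} --q--> {B,C}  [new]
{B} --p--> {A,B}  [new]
{B} --q--> {A,C,E}  [new]
{B,C} --p--> {A,B,C,D,E}  [new]
{B,C} --q--> {A,C,D,E}  [new]
{A,B} --p--> {A,B}  [seen]
{A,B} --q--> {A,B,C,E}  [new]
{A,C,E} --p--> {A,B,C,D,E}  [seen]
{A,C,E} --q--> {A,B,C,D,E}  [seen]
{A,B,C,D,E} --p--> {A,B,C,D,E}  [seen]
{A,B,C,D,E} --q--> {A,B,C,D,E}  [seen]
{A,C,D,E} --p--> {A,B,C,D,E}  [seen]
{A,C,D,E} --q--> {A,B,C,D,E}  [seen]
{A,B,C,E} --p--> {A,B,C,D,E}  [seen]
{A,B,C,E} --q--> {A,B,C,D,E}  [seen]
Reachable DFA states: {A}, {B}, {B,C}, {A,B}, {A,C,E}, {A,B,C,D,E}, {A,C,D,E}, {A,B,C,E}.
Accepting DFA states (contain an NFA accepting state): {B,C}, {A,C,E}, {A,B,C,D,E}, {A,C,D,E}, {A,B,C,E}.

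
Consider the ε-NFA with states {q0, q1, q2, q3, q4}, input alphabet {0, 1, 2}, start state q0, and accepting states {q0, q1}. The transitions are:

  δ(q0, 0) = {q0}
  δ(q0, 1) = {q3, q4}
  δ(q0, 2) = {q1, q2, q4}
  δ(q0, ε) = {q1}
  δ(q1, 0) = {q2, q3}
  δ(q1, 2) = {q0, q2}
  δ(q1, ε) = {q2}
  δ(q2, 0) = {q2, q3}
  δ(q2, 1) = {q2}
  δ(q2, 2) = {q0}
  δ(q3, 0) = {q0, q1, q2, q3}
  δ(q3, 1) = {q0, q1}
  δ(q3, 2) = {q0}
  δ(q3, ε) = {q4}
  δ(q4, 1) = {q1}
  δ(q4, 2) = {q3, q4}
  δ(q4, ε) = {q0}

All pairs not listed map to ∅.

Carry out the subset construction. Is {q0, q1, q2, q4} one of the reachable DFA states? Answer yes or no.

yes

Start state of the DFA: {q0, q1, q2} (ε-closure of the NFA start).
{q0, q1, q2} --0--> {q0, q1, q2, q3, q4}  [new]
{q0, q1, q2} --1--> {q0, q1, q2, q3, q4}  [seen]
{q0, q1, q2} --2--> {q0, q1, q2, q4}  [new]
{q0, q1, q2, q3, q4} --0--> {q0, q1, q2, q3, q4}  [seen]
{q0, q1, q2, q3, q4} --1--> {q0, q1, q2, q3, q4}  [seen]
{q0, q1, q2, q3, q4} --2--> {q0, q1, q2, q3, q4}  [seen]
{q0, q1, q2, q4} --0--> {q0, q1, q2, q3, q4}  [seen]
{q0, q1, q2, q4} --1--> {q0, q1, q2, q3, q4}  [seen]
{q0, q1, q2, q4} --2--> {q0, q1, q2, q3, q4}  [seen]
Reachable DFA states: {q0, q1, q2}, {q0, q1, q2, q3, q4}, {q0, q1, q2, q4}.
{q0, q1, q2, q4} is among them.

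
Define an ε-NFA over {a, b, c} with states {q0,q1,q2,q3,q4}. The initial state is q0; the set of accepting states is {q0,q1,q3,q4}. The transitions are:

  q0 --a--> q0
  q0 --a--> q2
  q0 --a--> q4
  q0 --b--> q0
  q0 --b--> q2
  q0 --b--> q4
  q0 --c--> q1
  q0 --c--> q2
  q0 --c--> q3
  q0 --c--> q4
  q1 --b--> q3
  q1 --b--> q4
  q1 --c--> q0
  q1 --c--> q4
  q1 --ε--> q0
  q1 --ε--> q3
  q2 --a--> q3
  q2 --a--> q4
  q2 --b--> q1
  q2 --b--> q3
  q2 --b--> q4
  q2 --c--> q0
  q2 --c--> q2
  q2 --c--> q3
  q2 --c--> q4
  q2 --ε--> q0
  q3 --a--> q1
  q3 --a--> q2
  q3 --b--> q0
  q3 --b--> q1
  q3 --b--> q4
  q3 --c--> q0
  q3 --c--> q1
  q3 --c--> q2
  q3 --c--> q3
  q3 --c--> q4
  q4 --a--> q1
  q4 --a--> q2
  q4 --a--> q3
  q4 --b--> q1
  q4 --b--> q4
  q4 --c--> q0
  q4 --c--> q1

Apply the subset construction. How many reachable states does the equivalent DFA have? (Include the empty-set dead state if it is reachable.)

3

Start state of the DFA: {q0} (ε-closure of the NFA start).
{q0} --a--> {q0,q2,q4}  [new]
{q0} --b--> {q0,q2,q4}  [seen]
{q0} --c--> {q0,q1,q2,q3,q4}  [new]
{q0,q2,q4} --a--> {q0,q1,q2,q3,q4}  [seen]
{q0,q2,q4} --b--> {q0,q1,q2,q3,q4}  [seen]
{q0,q2,q4} --c--> {q0,q1,q2,q3,q4}  [seen]
{q0,q1,q2,q3,q4} --a--> {q0,q1,q2,q3,q4}  [seen]
{q0,q1,q2,q3,q4} --b--> {q0,q1,q2,q3,q4}  [seen]
{q0,q1,q2,q3,q4} --c--> {q0,q1,q2,q3,q4}  [seen]
Reachable DFA states: {q0}, {q0,q2,q4}, {q0,q1,q2,q3,q4}.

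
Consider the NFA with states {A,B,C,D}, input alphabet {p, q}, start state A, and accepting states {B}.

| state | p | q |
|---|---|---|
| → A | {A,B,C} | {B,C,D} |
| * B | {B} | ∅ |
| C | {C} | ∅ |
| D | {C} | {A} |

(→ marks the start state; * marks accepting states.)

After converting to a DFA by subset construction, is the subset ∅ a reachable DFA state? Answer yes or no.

yes

Start state of the DFA: {A}.
{A} --p--> {A,B,C}  [new]
{A} --q--> {B,C,D}  [new]
{A,B,C} --p--> {A,B,C}  [seen]
{A,B,C} --q--> {B,C,D}  [seen]
{B,C,D} --p--> {B,C}  [new]
{B,C,D} --q--> {A}  [seen]
{B,C} --p--> {B,C}  [seen]
{B,C} --q--> ∅  [new]
∅ --p--> ∅  [seen]
∅ --q--> ∅  [seen]
Reachable DFA states: {A}, {A,B,C}, {B,C,D}, {B,C}, ∅.
∅ is among them.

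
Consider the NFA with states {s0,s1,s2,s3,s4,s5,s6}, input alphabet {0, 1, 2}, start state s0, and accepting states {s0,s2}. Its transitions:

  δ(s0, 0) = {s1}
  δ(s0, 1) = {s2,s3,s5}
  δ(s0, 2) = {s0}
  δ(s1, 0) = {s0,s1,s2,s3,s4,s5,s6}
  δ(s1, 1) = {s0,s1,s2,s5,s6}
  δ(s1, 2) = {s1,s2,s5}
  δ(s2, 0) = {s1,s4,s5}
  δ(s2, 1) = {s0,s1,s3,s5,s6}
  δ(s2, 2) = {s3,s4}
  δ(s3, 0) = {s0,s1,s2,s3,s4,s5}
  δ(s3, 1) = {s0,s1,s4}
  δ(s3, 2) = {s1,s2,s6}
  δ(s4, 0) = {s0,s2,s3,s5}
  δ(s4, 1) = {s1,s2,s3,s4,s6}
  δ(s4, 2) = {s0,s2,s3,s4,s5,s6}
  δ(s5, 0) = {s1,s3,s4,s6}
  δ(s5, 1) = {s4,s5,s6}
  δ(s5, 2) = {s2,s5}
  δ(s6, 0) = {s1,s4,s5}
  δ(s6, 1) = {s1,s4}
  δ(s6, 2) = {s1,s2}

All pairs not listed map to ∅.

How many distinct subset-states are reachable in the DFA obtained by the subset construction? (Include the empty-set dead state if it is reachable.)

Start state of the DFA: {s0}.
{s0} --0--> {s1}  [new]
{s0} --1--> {s2,s3,s5}  [new]
{s0} --2--> {s0}  [seen]
{s1} --0--> {s0,s1,s2,s3,s4,s5,s6}  [new]
{s1} --1--> {s0,s1,s2,s5,s6}  [new]
{s1} --2--> {s1,s2,s5}  [new]
{s2,s3,s5} --0--> {s0,s1,s2,s3,s4,s5,s6}  [seen]
{s2,s3,s5} --1--> {s0,s1,s3,s4,s5,s6}  [new]
{s2,s3,s5} --2--> {s1,s2,s3,s4,s5,s6}  [new]
{s0,s1,s2,s3,s4,s5,s6} --0--> {s0,s1,s2,s3,s4,s5,s6}  [seen]
{s0,s1,s2,s3,s4,s5,s6} --1--> {s0,s1,s2,s3,s4,s5,s6}  [seen]
{s0,s1,s2,s3,s4,s5,s6} --2--> {s0,s1,s2,s3,s4,s5,s6}  [seen]
{s0,s1,s2,s5,s6} --0--> {s0,s1,s2,s3,s4,s5,s6}  [seen]
{s0,s1,s2,s5,s6} --1--> {s0,s1,s2,s3,s4,s5,s6}  [seen]
{s0,s1,s2,s5,s6} --2--> {s0,s1,s2,s3,s4,s5}  [new]
{s1,s2,s5} --0--> {s0,s1,s2,s3,s4,s5,s6}  [seen]
{s1,s2,s5} --1--> {s0,s1,s2,s3,s4,s5,s6}  [seen]
{s1,s2,s5} --2--> {s1,s2,s3,s4,s5}  [new]
{s0,s1,s3,s4,s5,s6} --0--> {s0,s1,s2,s3,s4,s5,s6}  [seen]
{s0,s1,s3,s4,s5,s6} --1--> {s0,s1,s2,s3,s4,s5,s6}  [seen]
{s0,s1,s3,s4,s5,s6} --2--> {s0,s1,s2,s3,s4,s5,s6}  [seen]
{s1,s2,s3,s4,s5,s6} --0--> {s0,s1,s2,s3,s4,s5,s6}  [seen]
{s1,s2,s3,s4,s5,s6} --1--> {s0,s1,s2,s3,s4,s5,s6}  [seen]
{s1,s2,s3,s4,s5,s6} --2--> {s0,s1,s2,s3,s4,s5,s6}  [seen]
{s0,s1,s2,s3,s4,s5} --0--> {s0,s1,s2,s3,s4,s5,s6}  [seen]
{s0,s1,s2,s3,s4,s5} --1--> {s0,s1,s2,s3,s4,s5,s6}  [seen]
{s0,s1,s2,s3,s4,s5} --2--> {s0,s1,s2,s3,s4,s5,s6}  [seen]
{s1,s2,s3,s4,s5} --0--> {s0,s1,s2,s3,s4,s5,s6}  [seen]
{s1,s2,s3,s4,s5} --1--> {s0,s1,s2,s3,s4,s5,s6}  [seen]
{s1,s2,s3,s4,s5} --2--> {s0,s1,s2,s3,s4,s5,s6}  [seen]
Reachable DFA states: {s0}, {s1}, {s2,s3,s5}, {s0,s1,s2,s3,s4,s5,s6}, {s0,s1,s2,s5,s6}, {s1,s2,s5}, {s0,s1,s3,s4,s5,s6}, {s1,s2,s3,s4,s5,s6}, {s0,s1,s2,s3,s4,s5}, {s1,s2,s3,s4,s5}.

10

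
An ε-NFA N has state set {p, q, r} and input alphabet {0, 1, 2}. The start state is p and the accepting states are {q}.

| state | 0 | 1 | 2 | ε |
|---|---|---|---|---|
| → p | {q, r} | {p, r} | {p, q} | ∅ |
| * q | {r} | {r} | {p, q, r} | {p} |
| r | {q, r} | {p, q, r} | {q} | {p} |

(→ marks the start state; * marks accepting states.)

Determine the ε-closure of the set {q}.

{p, q}

Begin with {q}.
q →ε {p}; add p.
ε-closure = {p, q}.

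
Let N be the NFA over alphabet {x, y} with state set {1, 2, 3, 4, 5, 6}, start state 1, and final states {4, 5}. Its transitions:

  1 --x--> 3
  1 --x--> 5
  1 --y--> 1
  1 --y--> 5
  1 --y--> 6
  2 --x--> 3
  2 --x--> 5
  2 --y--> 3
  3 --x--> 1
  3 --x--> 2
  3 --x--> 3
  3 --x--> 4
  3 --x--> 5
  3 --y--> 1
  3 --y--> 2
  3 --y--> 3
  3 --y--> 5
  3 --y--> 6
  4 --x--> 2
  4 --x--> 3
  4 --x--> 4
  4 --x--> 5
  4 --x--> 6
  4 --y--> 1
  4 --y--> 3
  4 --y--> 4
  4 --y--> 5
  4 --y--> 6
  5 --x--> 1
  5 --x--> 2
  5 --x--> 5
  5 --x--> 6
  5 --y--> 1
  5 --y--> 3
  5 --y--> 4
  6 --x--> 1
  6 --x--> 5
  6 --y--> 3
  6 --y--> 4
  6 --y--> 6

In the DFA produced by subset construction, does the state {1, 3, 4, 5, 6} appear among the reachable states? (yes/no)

yes

Start state of the DFA: {1}.
{1} --x--> {3, 5}  [new]
{1} --y--> {1, 5, 6}  [new]
{3, 5} --x--> {1, 2, 3, 4, 5, 6}  [new]
{3, 5} --y--> {1, 2, 3, 4, 5, 6}  [seen]
{1, 5, 6} --x--> {1, 2, 3, 5, 6}  [new]
{1, 5, 6} --y--> {1, 3, 4, 5, 6}  [new]
{1, 2, 3, 4, 5, 6} --x--> {1, 2, 3, 4, 5, 6}  [seen]
{1, 2, 3, 4, 5, 6} --y--> {1, 2, 3, 4, 5, 6}  [seen]
{1, 2, 3, 5, 6} --x--> {1, 2, 3, 4, 5, 6}  [seen]
{1, 2, 3, 5, 6} --y--> {1, 2, 3, 4, 5, 6}  [seen]
{1, 3, 4, 5, 6} --x--> {1, 2, 3, 4, 5, 6}  [seen]
{1, 3, 4, 5, 6} --y--> {1, 2, 3, 4, 5, 6}  [seen]
Reachable DFA states: {1}, {3, 5}, {1, 5, 6}, {1, 2, 3, 4, 5, 6}, {1, 2, 3, 5, 6}, {1, 3, 4, 5, 6}.
{1, 3, 4, 5, 6} is among them.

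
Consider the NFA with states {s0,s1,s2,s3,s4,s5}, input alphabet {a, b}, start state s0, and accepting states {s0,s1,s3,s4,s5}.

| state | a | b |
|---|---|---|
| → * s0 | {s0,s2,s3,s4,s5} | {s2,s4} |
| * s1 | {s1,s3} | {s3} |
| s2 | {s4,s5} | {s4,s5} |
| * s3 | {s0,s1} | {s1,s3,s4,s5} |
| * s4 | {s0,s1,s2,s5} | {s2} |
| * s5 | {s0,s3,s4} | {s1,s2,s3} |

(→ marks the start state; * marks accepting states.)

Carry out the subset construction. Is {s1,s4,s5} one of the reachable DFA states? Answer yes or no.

Start state of the DFA: {s0}.
{s0} --a--> {s0,s2,s3,s4,s5}  [new]
{s0} --b--> {s2,s4}  [new]
{s0,s2,s3,s4,s5} --a--> {s0,s1,s2,s3,s4,s5}  [new]
{s0,s2,s3,s4,s5} --b--> {s1,s2,s3,s4,s5}  [new]
{s2,s4} --a--> {s0,s1,s2,s4,s5}  [new]
{s2,s4} --b--> {s2,s4,s5}  [new]
{s0,s1,s2,s3,s4,s5} --a--> {s0,s1,s2,s3,s4,s5}  [seen]
{s0,s1,s2,s3,s4,s5} --b--> {s1,s2,s3,s4,s5}  [seen]
{s1,s2,s3,s4,s5} --a--> {s0,s1,s2,s3,s4,s5}  [seen]
{s1,s2,s3,s4,s5} --b--> {s1,s2,s3,s4,s5}  [seen]
{s0,s1,s2,s4,s5} --a--> {s0,s1,s2,s3,s4,s5}  [seen]
{s0,s1,s2,s4,s5} --b--> {s1,s2,s3,s4,s5}  [seen]
{s2,s4,s5} --a--> {s0,s1,s2,s3,s4,s5}  [seen]
{s2,s4,s5} --b--> {s1,s2,s3,s4,s5}  [seen]
Reachable DFA states: {s0}, {s0,s2,s3,s4,s5}, {s2,s4}, {s0,s1,s2,s3,s4,s5}, {s1,s2,s3,s4,s5}, {s0,s1,s2,s4,s5}, {s2,s4,s5}.
{s1,s4,s5} is not among them.

no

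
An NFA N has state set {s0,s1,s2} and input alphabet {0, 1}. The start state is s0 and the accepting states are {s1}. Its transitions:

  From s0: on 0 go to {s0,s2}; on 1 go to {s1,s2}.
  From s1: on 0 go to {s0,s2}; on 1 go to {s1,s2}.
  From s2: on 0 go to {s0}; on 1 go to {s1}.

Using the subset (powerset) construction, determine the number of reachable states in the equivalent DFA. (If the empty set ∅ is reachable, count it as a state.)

Start state of the DFA: {s0}.
{s0} --0--> {s0,s2}  [new]
{s0} --1--> {s1,s2}  [new]
{s0,s2} --0--> {s0,s2}  [seen]
{s0,s2} --1--> {s1,s2}  [seen]
{s1,s2} --0--> {s0,s2}  [seen]
{s1,s2} --1--> {s1,s2}  [seen]
Reachable DFA states: {s0}, {s0,s2}, {s1,s2}.

3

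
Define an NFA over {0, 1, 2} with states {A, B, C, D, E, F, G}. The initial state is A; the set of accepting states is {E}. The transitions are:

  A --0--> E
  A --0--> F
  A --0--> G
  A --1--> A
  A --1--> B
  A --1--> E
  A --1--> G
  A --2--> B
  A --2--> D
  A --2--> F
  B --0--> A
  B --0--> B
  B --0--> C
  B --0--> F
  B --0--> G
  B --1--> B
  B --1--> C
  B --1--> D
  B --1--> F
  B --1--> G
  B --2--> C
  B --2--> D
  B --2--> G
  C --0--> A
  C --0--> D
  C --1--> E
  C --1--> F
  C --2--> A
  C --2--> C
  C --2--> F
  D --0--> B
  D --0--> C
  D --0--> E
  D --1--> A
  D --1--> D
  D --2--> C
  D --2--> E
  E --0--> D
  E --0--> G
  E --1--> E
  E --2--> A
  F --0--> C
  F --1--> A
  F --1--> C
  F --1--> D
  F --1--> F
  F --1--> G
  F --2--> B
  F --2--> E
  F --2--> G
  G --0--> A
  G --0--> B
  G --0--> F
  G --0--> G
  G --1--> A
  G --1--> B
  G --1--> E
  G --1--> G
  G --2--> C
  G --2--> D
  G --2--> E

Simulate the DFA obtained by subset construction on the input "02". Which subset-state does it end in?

{A, B, C, D, E, G}

Start: {A}.
δ(A,0) = {E, F, G}.
Union: {E, F, G}.
After 0: {E, F, G}.
δ(E,2) = {A}; δ(F,2) = {B, E, G}; δ(G,2) = {C, D, E}.
Union: {A, B, C, D, E, G}.
After 2: {A, B, C, D, E, G}.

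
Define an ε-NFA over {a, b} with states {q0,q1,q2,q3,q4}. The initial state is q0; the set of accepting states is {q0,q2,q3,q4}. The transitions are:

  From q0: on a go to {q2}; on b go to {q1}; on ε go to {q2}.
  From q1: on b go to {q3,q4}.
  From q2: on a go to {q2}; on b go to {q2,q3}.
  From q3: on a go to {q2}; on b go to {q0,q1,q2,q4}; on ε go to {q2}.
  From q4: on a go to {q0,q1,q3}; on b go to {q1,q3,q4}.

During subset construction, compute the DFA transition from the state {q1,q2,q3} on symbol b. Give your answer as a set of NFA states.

{q0,q1,q2,q3,q4}

δ(q1,b) = {q3,q4}; δ(q2,b) = {q2,q3}; δ(q3,b) = {q0,q1,q2,q4}.
Union: {q0,q1,q2,q3,q4}.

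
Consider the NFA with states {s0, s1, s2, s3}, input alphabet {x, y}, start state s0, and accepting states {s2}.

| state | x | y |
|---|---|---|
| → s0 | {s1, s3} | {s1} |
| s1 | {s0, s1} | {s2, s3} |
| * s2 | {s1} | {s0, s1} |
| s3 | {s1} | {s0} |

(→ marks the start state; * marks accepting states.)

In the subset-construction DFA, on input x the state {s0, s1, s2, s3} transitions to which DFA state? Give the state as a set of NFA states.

{s0, s1, s3}

δ(s0,x) = {s1, s3}; δ(s1,x) = {s0, s1}; δ(s2,x) = {s1}; δ(s3,x) = {s1}.
Union: {s0, s1, s3}.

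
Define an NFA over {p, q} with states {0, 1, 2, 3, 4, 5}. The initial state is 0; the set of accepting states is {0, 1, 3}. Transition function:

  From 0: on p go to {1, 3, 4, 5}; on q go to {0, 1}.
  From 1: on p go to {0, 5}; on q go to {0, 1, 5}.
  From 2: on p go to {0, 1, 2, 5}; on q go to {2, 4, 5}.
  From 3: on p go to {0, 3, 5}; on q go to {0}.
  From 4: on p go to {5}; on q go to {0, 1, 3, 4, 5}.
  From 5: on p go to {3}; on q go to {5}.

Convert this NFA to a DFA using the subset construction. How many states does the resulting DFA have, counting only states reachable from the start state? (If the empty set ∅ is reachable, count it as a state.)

6

Start state of the DFA: {0}.
{0} --p--> {1, 3, 4, 5}  [new]
{0} --q--> {0, 1}  [new]
{1, 3, 4, 5} --p--> {0, 3, 5}  [new]
{1, 3, 4, 5} --q--> {0, 1, 3, 4, 5}  [new]
{0, 1} --p--> {0, 1, 3, 4, 5}  [seen]
{0, 1} --q--> {0, 1, 5}  [new]
{0, 3, 5} --p--> {0, 1, 3, 4, 5}  [seen]
{0, 3, 5} --q--> {0, 1, 5}  [seen]
{0, 1, 3, 4, 5} --p--> {0, 1, 3, 4, 5}  [seen]
{0, 1, 3, 4, 5} --q--> {0, 1, 3, 4, 5}  [seen]
{0, 1, 5} --p--> {0, 1, 3, 4, 5}  [seen]
{0, 1, 5} --q--> {0, 1, 5}  [seen]
Reachable DFA states: {0}, {1, 3, 4, 5}, {0, 1}, {0, 3, 5}, {0, 1, 3, 4, 5}, {0, 1, 5}.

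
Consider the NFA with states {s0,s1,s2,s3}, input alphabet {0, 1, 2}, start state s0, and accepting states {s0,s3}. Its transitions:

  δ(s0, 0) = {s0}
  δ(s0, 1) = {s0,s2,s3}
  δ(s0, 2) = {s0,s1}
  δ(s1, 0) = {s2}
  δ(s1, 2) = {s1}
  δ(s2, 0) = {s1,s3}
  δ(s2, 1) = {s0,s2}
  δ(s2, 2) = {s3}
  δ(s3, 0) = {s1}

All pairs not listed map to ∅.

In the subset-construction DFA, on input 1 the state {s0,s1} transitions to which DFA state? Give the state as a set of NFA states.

δ(s0,1) = {s0,s2,s3}; δ(s1,1) = ∅.
Union: {s0,s2,s3}.

{s0,s2,s3}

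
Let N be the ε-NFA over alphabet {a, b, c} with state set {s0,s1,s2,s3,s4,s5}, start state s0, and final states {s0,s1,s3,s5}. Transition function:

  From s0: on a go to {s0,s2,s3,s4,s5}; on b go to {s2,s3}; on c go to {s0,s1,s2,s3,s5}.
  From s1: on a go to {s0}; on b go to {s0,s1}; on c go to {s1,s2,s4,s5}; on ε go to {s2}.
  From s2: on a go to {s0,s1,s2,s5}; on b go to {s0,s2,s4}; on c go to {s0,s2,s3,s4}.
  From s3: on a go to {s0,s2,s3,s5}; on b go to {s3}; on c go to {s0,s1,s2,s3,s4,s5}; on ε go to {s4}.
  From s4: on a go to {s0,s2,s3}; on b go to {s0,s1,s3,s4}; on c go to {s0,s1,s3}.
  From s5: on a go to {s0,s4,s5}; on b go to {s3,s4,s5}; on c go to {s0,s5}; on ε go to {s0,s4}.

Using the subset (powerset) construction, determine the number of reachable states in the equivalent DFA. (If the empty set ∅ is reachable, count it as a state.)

Start state of the DFA: {s0} (ε-closure of the NFA start).
{s0} --a--> {s0,s2,s3,s4,s5}  [new]
{s0} --b--> {s2,s3,s4}  [new]
{s0} --c--> {s0,s1,s2,s3,s4,s5}  [new]
{s0,s2,s3,s4,s5} --a--> {s0,s1,s2,s3,s4,s5}  [seen]
{s0,s2,s3,s4,s5} --b--> {s0,s1,s2,s3,s4,s5}  [seen]
{s0,s2,s3,s4,s5} --c--> {s0,s1,s2,s3,s4,s5}  [seen]
{s2,s3,s4} --a--> {s0,s1,s2,s3,s4,s5}  [seen]
{s2,s3,s4} --b--> {s0,s1,s2,s3,s4}  [new]
{s2,s3,s4} --c--> {s0,s1,s2,s3,s4,s5}  [seen]
{s0,s1,s2,s3,s4,s5} --a--> {s0,s1,s2,s3,s4,s5}  [seen]
{s0,s1,s2,s3,s4,s5} --b--> {s0,s1,s2,s3,s4,s5}  [seen]
{s0,s1,s2,s3,s4,s5} --c--> {s0,s1,s2,s3,s4,s5}  [seen]
{s0,s1,s2,s3,s4} --a--> {s0,s1,s2,s3,s4,s5}  [seen]
{s0,s1,s2,s3,s4} --b--> {s0,s1,s2,s3,s4}  [seen]
{s0,s1,s2,s3,s4} --c--> {s0,s1,s2,s3,s4,s5}  [seen]
Reachable DFA states: {s0}, {s0,s2,s3,s4,s5}, {s2,s3,s4}, {s0,s1,s2,s3,s4,s5}, {s0,s1,s2,s3,s4}.

5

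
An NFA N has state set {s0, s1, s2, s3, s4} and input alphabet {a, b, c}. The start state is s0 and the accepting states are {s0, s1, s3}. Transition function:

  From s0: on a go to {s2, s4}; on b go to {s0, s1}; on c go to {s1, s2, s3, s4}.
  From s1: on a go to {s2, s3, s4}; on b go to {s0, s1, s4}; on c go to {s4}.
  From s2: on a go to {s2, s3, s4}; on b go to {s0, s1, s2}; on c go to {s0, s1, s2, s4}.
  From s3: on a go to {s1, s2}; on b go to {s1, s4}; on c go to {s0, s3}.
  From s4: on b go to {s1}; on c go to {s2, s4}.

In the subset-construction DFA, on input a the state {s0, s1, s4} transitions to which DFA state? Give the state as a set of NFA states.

{s2, s3, s4}

δ(s0,a) = {s2, s4}; δ(s1,a) = {s2, s3, s4}; δ(s4,a) = ∅.
Union: {s2, s3, s4}.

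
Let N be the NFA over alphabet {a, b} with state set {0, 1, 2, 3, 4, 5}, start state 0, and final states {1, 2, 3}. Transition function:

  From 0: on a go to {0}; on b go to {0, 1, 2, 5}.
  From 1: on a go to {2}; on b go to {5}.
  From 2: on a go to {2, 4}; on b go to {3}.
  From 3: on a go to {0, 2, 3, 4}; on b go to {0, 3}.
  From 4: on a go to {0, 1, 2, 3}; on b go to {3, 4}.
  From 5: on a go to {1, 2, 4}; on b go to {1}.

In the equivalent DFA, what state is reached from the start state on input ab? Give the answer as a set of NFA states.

Start: {0}.
δ(0,a) = {0}.
Union: {0}.
After a: {0}.
δ(0,b) = {0, 1, 2, 5}.
Union: {0, 1, 2, 5}.
After b: {0, 1, 2, 5}.

{0, 1, 2, 5}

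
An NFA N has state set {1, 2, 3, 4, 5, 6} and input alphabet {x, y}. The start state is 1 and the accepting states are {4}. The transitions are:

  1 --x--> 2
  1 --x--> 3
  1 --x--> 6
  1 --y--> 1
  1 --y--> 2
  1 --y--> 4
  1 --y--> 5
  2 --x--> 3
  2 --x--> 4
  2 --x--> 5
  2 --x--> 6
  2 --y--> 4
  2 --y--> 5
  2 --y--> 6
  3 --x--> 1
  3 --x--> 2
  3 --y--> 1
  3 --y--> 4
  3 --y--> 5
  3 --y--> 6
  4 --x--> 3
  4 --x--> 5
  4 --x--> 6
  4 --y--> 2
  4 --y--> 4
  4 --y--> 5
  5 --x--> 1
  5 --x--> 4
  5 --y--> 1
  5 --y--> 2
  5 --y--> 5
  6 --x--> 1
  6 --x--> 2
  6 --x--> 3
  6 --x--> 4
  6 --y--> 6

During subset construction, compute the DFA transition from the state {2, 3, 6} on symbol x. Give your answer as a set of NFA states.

{1, 2, 3, 4, 5, 6}

δ(2,x) = {3, 4, 5, 6}; δ(3,x) = {1, 2}; δ(6,x) = {1, 2, 3, 4}.
Union: {1, 2, 3, 4, 5, 6}.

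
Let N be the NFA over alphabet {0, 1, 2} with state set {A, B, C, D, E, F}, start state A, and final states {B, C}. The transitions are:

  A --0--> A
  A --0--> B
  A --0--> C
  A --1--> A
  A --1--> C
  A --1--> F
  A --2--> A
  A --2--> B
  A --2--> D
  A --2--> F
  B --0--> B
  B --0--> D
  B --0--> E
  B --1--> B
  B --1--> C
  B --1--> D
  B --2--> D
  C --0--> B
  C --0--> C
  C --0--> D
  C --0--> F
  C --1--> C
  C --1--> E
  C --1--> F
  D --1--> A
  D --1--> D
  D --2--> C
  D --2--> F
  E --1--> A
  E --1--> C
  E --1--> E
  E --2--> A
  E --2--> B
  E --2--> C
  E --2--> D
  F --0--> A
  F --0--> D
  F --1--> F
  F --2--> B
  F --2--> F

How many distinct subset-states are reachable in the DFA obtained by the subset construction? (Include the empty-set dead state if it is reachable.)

8

Start state of the DFA: {A}.
{A} --0--> {A, B, C}  [new]
{A} --1--> {A, C, F}  [new]
{A} --2--> {A, B, D, F}  [new]
{A, B, C} --0--> {A, B, C, D, E, F}  [new]
{A, B, C} --1--> {A, B, C, D, E, F}  [seen]
{A, B, C} --2--> {A, B, D, F}  [seen]
{A, C, F} --0--> {A, B, C, D, F}  [new]
{A, C, F} --1--> {A, C, E, F}  [new]
{A, C, F} --2--> {A, B, D, F}  [seen]
{A, B, D, F} --0--> {A, B, C, D, E}  [new]
{A, B, D, F} --1--> {A, B, C, D, F}  [seen]
{A, B, D, F} --2--> {A, B, C, D, F}  [seen]
{A, B, C, D, E, F} --0--> {A, B, C, D, E, F}  [seen]
{A, B, C, D, E, F} --1--> {A, B, C, D, E, F}  [seen]
{A, B, C, D, E, F} --2--> {A, B, C, D, F}  [seen]
{A, B, C, D, F} --0--> {A, B, C, D, E, F}  [seen]
{A, B, C, D, F} --1--> {A, B, C, D, E, F}  [seen]
{A, B, C, D, F} --2--> {A, B, C, D, F}  [seen]
{A, C, E, F} --0--> {A, B, C, D, F}  [seen]
{A, C, E, F} --1--> {A, C, E, F}  [seen]
{A, C, E, F} --2--> {A, B, C, D, F}  [seen]
{A, B, C, D, E} --0--> {A, B, C, D, E, F}  [seen]
{A, B, C, D, E} --1--> {A, B, C, D, E, F}  [seen]
{A, B, C, D, E} --2--> {A, B, C, D, F}  [seen]
Reachable DFA states: {A}, {A, B, C}, {A, C, F}, {A, B, D, F}, {A, B, C, D, E, F}, {A, B, C, D, F}, {A, C, E, F}, {A, B, C, D, E}.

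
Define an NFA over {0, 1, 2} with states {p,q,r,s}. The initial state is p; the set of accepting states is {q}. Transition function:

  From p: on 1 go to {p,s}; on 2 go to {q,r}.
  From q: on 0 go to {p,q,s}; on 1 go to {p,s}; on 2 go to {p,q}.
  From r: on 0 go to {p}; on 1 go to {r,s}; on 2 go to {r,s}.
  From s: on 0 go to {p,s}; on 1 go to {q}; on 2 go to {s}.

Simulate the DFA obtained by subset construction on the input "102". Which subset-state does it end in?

Start: {p}.
δ(p,1) = {p,s}.
Union: {p,s}.
After 1: {p,s}.
δ(p,0) = ∅; δ(s,0) = {p,s}.
Union: {p,s}.
After 0: {p,s}.
δ(p,2) = {q,r}; δ(s,2) = {s}.
Union: {q,r,s}.
After 2: {q,r,s}.

{q,r,s}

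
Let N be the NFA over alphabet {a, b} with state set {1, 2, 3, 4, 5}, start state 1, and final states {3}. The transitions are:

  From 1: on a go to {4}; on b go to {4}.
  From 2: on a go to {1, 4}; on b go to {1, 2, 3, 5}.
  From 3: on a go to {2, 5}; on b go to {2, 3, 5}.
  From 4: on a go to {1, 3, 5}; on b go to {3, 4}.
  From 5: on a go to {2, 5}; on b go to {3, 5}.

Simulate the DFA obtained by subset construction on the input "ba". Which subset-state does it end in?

{1, 3, 5}

Start: {1}.
δ(1,b) = {4}.
Union: {4}.
After b: {4}.
δ(4,a) = {1, 3, 5}.
Union: {1, 3, 5}.
After a: {1, 3, 5}.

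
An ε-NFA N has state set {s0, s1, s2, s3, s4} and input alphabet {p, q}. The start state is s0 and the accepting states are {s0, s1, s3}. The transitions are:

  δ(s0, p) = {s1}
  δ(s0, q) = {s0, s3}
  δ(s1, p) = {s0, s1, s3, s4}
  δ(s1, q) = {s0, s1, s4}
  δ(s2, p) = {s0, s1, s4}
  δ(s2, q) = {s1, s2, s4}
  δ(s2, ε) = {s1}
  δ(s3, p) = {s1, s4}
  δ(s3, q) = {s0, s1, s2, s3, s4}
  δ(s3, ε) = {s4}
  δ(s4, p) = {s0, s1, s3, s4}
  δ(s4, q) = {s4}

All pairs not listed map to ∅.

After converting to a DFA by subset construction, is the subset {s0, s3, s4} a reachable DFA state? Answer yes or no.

yes

Start state of the DFA: {s0} (ε-closure of the NFA start).
{s0} --p--> {s1}  [new]
{s0} --q--> {s0, s3, s4}  [new]
{s1} --p--> {s0, s1, s3, s4}  [new]
{s1} --q--> {s0, s1, s4}  [new]
{s0, s3, s4} --p--> {s0, s1, s3, s4}  [seen]
{s0, s3, s4} --q--> {s0, s1, s2, s3, s4}  [new]
{s0, s1, s3, s4} --p--> {s0, s1, s3, s4}  [seen]
{s0, s1, s3, s4} --q--> {s0, s1, s2, s3, s4}  [seen]
{s0, s1, s4} --p--> {s0, s1, s3, s4}  [seen]
{s0, s1, s4} --q--> {s0, s1, s3, s4}  [seen]
{s0, s1, s2, s3, s4} --p--> {s0, s1, s3, s4}  [seen]
{s0, s1, s2, s3, s4} --q--> {s0, s1, s2, s3, s4}  [seen]
Reachable DFA states: {s0}, {s1}, {s0, s3, s4}, {s0, s1, s3, s4}, {s0, s1, s4}, {s0, s1, s2, s3, s4}.
{s0, s3, s4} is among them.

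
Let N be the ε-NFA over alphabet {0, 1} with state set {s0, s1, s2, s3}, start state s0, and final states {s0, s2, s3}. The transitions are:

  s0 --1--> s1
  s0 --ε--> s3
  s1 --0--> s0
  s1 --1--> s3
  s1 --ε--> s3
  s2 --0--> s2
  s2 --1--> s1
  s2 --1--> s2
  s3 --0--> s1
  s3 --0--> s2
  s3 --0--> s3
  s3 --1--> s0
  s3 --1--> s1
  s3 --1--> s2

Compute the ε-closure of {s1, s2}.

{s1, s2, s3}

Begin with {s1, s2}.
s1 →ε {s3}; add s3.
ε-closure = {s1, s2, s3}.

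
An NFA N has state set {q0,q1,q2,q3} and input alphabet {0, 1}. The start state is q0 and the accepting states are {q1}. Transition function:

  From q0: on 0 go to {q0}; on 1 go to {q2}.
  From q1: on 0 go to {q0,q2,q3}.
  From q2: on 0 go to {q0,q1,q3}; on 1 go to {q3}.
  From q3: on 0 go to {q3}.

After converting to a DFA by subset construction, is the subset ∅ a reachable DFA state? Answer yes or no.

Start state of the DFA: {q0}.
{q0} --0--> {q0}  [seen]
{q0} --1--> {q2}  [new]
{q2} --0--> {q0,q1,q3}  [new]
{q2} --1--> {q3}  [new]
{q0,q1,q3} --0--> {q0,q2,q3}  [new]
{q0,q1,q3} --1--> {q2}  [seen]
{q3} --0--> {q3}  [seen]
{q3} --1--> ∅  [new]
{q0,q2,q3} --0--> {q0,q1,q3}  [seen]
{q0,q2,q3} --1--> {q2,q3}  [new]
∅ --0--> ∅  [seen]
∅ --1--> ∅  [seen]
{q2,q3} --0--> {q0,q1,q3}  [seen]
{q2,q3} --1--> {q3}  [seen]
Reachable DFA states: {q0}, {q2}, {q0,q1,q3}, {q3}, {q0,q2,q3}, ∅, {q2,q3}.
∅ is among them.

yes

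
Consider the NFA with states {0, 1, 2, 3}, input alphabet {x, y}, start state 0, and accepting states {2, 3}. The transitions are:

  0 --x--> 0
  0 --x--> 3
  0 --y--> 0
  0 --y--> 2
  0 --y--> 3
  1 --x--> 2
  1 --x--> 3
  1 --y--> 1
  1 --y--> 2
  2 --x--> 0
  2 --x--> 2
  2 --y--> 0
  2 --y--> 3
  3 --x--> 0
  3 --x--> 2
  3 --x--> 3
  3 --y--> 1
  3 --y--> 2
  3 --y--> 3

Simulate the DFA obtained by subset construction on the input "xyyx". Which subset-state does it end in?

Start: {0}.
δ(0,x) = {0, 3}.
Union: {0, 3}.
After x: {0, 3}.
δ(0,y) = {0, 2, 3}; δ(3,y) = {1, 2, 3}.
Union: {0, 1, 2, 3}.
After y: {0, 1, 2, 3}.
δ(0,y) = {0, 2, 3}; δ(1,y) = {1, 2}; δ(2,y) = {0, 3}; δ(3,y) = {1, 2, 3}.
Union: {0, 1, 2, 3}.
After y: {0, 1, 2, 3}.
δ(0,x) = {0, 3}; δ(1,x) = {2, 3}; δ(2,x) = {0, 2}; δ(3,x) = {0, 2, 3}.
Union: {0, 2, 3}.
After x: {0, 2, 3}.

{0, 2, 3}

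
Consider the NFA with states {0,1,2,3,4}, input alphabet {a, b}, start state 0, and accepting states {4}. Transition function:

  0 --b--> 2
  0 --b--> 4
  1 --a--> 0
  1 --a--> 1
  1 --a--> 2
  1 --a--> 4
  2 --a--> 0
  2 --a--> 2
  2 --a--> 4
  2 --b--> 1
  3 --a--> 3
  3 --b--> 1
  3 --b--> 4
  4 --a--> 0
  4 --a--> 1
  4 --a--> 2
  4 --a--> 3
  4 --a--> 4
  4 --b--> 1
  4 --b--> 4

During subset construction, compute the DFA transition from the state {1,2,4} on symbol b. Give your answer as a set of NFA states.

δ(1,b) = ∅; δ(2,b) = {1}; δ(4,b) = {1,4}.
Union: {1,4}.

{1,4}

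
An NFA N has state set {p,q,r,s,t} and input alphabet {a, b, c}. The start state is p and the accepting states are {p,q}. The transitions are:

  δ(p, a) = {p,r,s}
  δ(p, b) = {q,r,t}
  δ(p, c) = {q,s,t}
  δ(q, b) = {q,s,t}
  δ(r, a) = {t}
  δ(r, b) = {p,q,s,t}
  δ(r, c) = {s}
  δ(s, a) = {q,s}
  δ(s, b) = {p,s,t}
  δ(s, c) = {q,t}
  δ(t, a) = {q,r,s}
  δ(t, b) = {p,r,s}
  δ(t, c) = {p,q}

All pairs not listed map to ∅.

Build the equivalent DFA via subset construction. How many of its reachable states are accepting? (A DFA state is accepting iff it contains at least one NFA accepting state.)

11

Start state of the DFA: {p}.
{p} --a--> {p,r,s}  [new]
{p} --b--> {q,r,t}  [new]
{p} --c--> {q,s,t}  [new]
{p,r,s} --a--> {p,q,r,s,t}  [new]
{p,r,s} --b--> {p,q,r,s,t}  [seen]
{p,r,s} --c--> {q,s,t}  [seen]
{q,r,t} --a--> {q,r,s,t}  [new]
{q,r,t} --b--> {p,q,r,s,t}  [seen]
{q,r,t} --c--> {p,q,s}  [new]
{q,s,t} --a--> {q,r,s}  [new]
{q,s,t} --b--> {p,q,r,s,t}  [seen]
{q,s,t} --c--> {p,q,t}  [new]
{p,q,r,s,t} --a--> {p,q,r,s,t}  [seen]
{p,q,r,s,t} --b--> {p,q,r,s,t}  [seen]
{p,q,r,s,t} --c--> {p,q,s,t}  [new]
{q,r,s,t} --a--> {q,r,s,t}  [seen]
{q,r,s,t} --b--> {p,q,r,s,t}  [seen]
{q,r,s,t} --c--> {p,q,s,t}  [seen]
{p,q,s} --a--> {p,q,r,s}  [new]
{p,q,s} --b--> {p,q,r,s,t}  [seen]
{p,q,s} --c--> {q,s,t}  [seen]
{q,r,s} --a--> {q,s,t}  [seen]
{q,r,s} --b--> {p,q,s,t}  [seen]
{q,r,s} --c--> {q,s,t}  [seen]
{p,q,t} --a--> {p,q,r,s}  [seen]
{p,q,t} --b--> {p,q,r,s,t}  [seen]
{p,q,t} --c--> {p,q,s,t}  [seen]
{p,q,s,t} --a--> {p,q,r,s}  [seen]
{p,q,s,t} --b--> {p,q,r,s,t}  [seen]
{p,q,s,t} --c--> {p,q,s,t}  [seen]
{p,q,r,s} --a--> {p,q,r,s,t}  [seen]
{p,q,r,s} --b--> {p,q,r,s,t}  [seen]
{p,q,r,s} --c--> {q,s,t}  [seen]
Reachable DFA states: {p}, {p,r,s}, {q,r,t}, {q,s,t}, {p,q,r,s,t}, {q,r,s,t}, {p,q,s}, {q,r,s}, {p,q,t}, {p,q,s,t}, {p,q,r,s}.
Accepting DFA states (contain an NFA accepting state): {p}, {p,r,s}, {q,r,t}, {q,s,t}, {p,q,r,s,t}, {q,r,s,t}, {p,q,s}, {q,r,s}, {p,q,t}, {p,q,s,t}, {p,q,r,s}.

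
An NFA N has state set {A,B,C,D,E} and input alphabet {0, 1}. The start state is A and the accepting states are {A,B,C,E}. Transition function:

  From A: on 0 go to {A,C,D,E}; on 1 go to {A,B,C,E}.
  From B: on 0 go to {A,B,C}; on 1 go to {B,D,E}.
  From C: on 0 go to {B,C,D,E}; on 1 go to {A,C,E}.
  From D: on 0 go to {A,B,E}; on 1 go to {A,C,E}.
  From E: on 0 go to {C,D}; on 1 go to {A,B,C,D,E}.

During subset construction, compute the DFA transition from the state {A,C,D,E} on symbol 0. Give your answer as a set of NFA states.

δ(A,0) = {A,C,D,E}; δ(C,0) = {B,C,D,E}; δ(D,0) = {A,B,E}; δ(E,0) = {C,D}.
Union: {A,B,C,D,E}.

{A,B,C,D,E}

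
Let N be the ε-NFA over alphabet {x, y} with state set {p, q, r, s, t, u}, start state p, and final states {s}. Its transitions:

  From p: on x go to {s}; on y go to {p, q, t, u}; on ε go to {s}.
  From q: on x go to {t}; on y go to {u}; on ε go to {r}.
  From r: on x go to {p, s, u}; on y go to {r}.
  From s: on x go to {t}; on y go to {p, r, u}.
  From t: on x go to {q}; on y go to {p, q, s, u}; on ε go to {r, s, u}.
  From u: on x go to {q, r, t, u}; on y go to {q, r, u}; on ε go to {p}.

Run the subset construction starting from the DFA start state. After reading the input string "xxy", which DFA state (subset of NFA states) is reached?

{p, q, r, s, t, u}

Start: {p, s}.
δ(p,x) = {s}; δ(s,x) = {t}.
Union: {s, t}.
ε-closure gives {p, r, s, t, u}.
After x: {p, r, s, t, u}.
δ(p,x) = {s}; δ(r,x) = {p, s, u}; δ(s,x) = {t}; δ(t,x) = {q}; δ(u,x) = {q, r, t, u}.
Union: {p, q, r, s, t, u}.
After x: {p, q, r, s, t, u}.
δ(p,y) = {p, q, t, u}; δ(q,y) = {u}; δ(r,y) = {r}; δ(s,y) = {p, r, u}; δ(t,y) = {p, q, s, u}; δ(u,y) = {q, r, u}.
Union: {p, q, r, s, t, u}.
After y: {p, q, r, s, t, u}.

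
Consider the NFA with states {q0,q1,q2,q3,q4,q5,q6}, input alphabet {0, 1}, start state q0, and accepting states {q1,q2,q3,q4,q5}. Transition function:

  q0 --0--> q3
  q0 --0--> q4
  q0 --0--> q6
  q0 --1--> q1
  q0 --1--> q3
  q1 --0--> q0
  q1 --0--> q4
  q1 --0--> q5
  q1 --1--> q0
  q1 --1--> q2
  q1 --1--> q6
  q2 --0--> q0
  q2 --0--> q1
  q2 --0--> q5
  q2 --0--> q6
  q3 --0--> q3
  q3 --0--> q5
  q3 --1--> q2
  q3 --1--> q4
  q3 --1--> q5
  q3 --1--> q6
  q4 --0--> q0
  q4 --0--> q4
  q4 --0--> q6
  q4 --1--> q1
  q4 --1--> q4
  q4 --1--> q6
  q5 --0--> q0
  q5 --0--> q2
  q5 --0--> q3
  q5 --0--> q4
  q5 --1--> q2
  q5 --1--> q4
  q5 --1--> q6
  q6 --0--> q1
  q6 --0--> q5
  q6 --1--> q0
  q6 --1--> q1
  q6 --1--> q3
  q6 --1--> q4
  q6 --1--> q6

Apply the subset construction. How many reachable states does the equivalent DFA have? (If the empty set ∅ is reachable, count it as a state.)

10

Start state of the DFA: {q0}.
{q0} --0--> {q3,q4,q6}  [new]
{q0} --1--> {q1,q3}  [new]
{q3,q4,q6} --0--> {q0,q1,q3,q4,q5,q6}  [new]
{q3,q4,q6} --1--> {q0,q1,q2,q3,q4,q5,q6}  [new]
{q1,q3} --0--> {q0,q3,q4,q5}  [new]
{q1,q3} --1--> {q0,q2,q4,q5,q6}  [new]
{q0,q1,q3,q4,q5,q6} --0--> {q0,q1,q2,q3,q4,q5,q6}  [seen]
{q0,q1,q3,q4,q5,q6} --1--> {q0,q1,q2,q3,q4,q5,q6}  [seen]
{q0,q1,q2,q3,q4,q5,q6} --0--> {q0,q1,q2,q3,q4,q5,q6}  [seen]
{q0,q1,q2,q3,q4,q5,q6} --1--> {q0,q1,q2,q3,q4,q5,q6}  [seen]
{q0,q3,q4,q5} --0--> {q0,q2,q3,q4,q5,q6}  [new]
{q0,q3,q4,q5} --1--> {q1,q2,q3,q4,q5,q6}  [new]
{q0,q2,q4,q5,q6} --0--> {q0,q1,q2,q3,q4,q5,q6}  [seen]
{q0,q2,q4,q5,q6} --1--> {q0,q1,q2,q3,q4,q6}  [new]
{q0,q2,q3,q4,q5,q6} --0--> {q0,q1,q2,q3,q4,q5,q6}  [seen]
{q0,q2,q3,q4,q5,q6} --1--> {q0,q1,q2,q3,q4,q5,q6}  [seen]
{q1,q2,q3,q4,q5,q6} --0--> {q0,q1,q2,q3,q4,q5,q6}  [seen]
{q1,q2,q3,q4,q5,q6} --1--> {q0,q1,q2,q3,q4,q5,q6}  [seen]
{q0,q1,q2,q3,q4,q6} --0--> {q0,q1,q3,q4,q5,q6}  [seen]
{q0,q1,q2,q3,q4,q6} --1--> {q0,q1,q2,q3,q4,q5,q6}  [seen]
Reachable DFA states: {q0}, {q3,q4,q6}, {q1,q3}, {q0,q1,q3,q4,q5,q6}, {q0,q1,q2,q3,q4,q5,q6}, {q0,q3,q4,q5}, {q0,q2,q4,q5,q6}, {q0,q2,q3,q4,q5,q6}, {q1,q2,q3,q4,q5,q6}, {q0,q1,q2,q3,q4,q6}.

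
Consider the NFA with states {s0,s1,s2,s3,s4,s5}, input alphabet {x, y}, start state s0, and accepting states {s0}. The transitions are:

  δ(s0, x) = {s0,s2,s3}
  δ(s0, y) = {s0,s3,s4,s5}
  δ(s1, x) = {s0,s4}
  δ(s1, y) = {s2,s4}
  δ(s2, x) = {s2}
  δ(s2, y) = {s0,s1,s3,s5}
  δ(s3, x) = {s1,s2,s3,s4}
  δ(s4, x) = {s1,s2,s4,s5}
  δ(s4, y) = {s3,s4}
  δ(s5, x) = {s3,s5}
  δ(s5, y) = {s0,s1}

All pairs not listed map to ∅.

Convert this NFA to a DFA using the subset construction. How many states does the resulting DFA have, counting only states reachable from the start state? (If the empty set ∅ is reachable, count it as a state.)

6

Start state of the DFA: {s0}.
{s0} --x--> {s0,s2,s3}  [new]
{s0} --y--> {s0,s3,s4,s5}  [new]
{s0,s2,s3} --x--> {s0,s1,s2,s3,s4}  [new]
{s0,s2,s3} --y--> {s0,s1,s3,s4,s5}  [new]
{s0,s3,s4,s5} --x--> {s0,s1,s2,s3,s4,s5}  [new]
{s0,s3,s4,s5} --y--> {s0,s1,s3,s4,s5}  [seen]
{s0,s1,s2,s3,s4} --x--> {s0,s1,s2,s3,s4,s5}  [seen]
{s0,s1,s2,s3,s4} --y--> {s0,s1,s2,s3,s4,s5}  [seen]
{s0,s1,s3,s4,s5} --x--> {s0,s1,s2,s3,s4,s5}  [seen]
{s0,s1,s3,s4,s5} --y--> {s0,s1,s2,s3,s4,s5}  [seen]
{s0,s1,s2,s3,s4,s5} --x--> {s0,s1,s2,s3,s4,s5}  [seen]
{s0,s1,s2,s3,s4,s5} --y--> {s0,s1,s2,s3,s4,s5}  [seen]
Reachable DFA states: {s0}, {s0,s2,s3}, {s0,s3,s4,s5}, {s0,s1,s2,s3,s4}, {s0,s1,s3,s4,s5}, {s0,s1,s2,s3,s4,s5}.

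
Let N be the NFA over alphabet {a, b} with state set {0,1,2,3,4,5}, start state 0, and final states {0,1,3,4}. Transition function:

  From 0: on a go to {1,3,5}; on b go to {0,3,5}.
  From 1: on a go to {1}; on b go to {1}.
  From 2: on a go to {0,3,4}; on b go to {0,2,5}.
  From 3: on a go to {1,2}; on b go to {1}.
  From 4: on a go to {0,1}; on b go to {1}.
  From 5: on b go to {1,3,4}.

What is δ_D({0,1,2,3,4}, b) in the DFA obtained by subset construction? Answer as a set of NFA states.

{0,1,2,3,5}

δ(0,b) = {0,3,5}; δ(1,b) = {1}; δ(2,b) = {0,2,5}; δ(3,b) = {1}; δ(4,b) = {1}.
Union: {0,1,2,3,5}.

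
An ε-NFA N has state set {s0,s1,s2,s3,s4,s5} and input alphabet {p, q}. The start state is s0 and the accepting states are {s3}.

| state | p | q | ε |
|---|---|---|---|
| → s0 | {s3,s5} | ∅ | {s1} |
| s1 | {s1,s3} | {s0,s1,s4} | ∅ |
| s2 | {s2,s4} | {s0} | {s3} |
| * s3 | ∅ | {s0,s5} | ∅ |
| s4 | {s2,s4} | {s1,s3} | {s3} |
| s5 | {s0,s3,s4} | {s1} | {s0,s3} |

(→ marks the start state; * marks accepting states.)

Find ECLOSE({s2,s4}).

Begin with {s2,s4}.
s2 →ε {s3}; add s3.
ε-closure = {s2,s3,s4}.

{s2,s3,s4}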